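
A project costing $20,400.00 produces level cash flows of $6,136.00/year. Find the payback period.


Formula: Payback = investment / annual cash flow
Substituting: Payback = $20,400.00 / $6,136.00
Payback = 3.3246 years

3.3246 years


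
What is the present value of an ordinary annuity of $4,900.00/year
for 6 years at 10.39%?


Formula: PV = PMT * (1 - (1+r)^(-n)) / r
Discount factor: (1 + 0.1039)^(-6) = 0.552614
Bracket: 1 - 0.552614 = 0.447386
PV = $4,900.00 * 0.447386 / 0.1039 = $21,099.07

$21,099.07


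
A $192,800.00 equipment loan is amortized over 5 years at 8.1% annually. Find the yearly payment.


Formula: PMT = PV * r / (1 - (1+r)^(-n))
Denominator: 1 - (1 + 0.081)^(-5) = 0.322559
Numerator: $192,800.00 * 0.081 = 15616.8
PMT = 15616.8 / 0.322559 = $48,415.34

$48,415.34


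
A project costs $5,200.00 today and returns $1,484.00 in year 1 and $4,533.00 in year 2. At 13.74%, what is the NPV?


Formula: NPV = C0 + C1/(1+r) + C2/(1+r)^2
Discount C1: $1,484.00 / (1 + 0.1374) = $1,304.73
Discount C2: $4,533.00 / (1 + 0.1374)^2 = $3,503.96
NPV = -$5,200.00 + $1,304.73 + $3,503.96 = -$391.31

-$391.31


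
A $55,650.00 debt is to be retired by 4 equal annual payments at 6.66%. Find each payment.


Formula: PMT = PV * r / (1 - (1+r)^(-n))
Denominator: 1 - (1 + 0.0666)^(-4) = 0.227331
Numerator: $55,650.00 * 0.0666 = 3706.29
PMT = 3706.29 / 0.227331 = $16,303.52

$16,303.52


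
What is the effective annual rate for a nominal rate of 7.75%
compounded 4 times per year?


Formula: EAR = (1 + r/m)^m - 1
Period rate: r/m = 0.0775 / 4 = 0.019375
Compounding: (1 + 0.019375)^4 = 1.079782
EAR = 1.079782 - 1 = 0.079782

0.079782


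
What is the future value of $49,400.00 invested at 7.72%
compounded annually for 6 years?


Formula: FV = P * (1 + r)^n
Substituting: FV = $49,400.00 * (1 + 0.0772)^6
Growth factor: (1.0772)^6 = 1.562349
FV = $49,400.00 * 1.562349 = $77,180.04

$77,180.04


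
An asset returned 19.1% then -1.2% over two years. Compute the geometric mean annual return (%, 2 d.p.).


Formula: Geometric mean = ((1+r1)*(1+r2))^(1/2) - 1
Product: (1 + 0.191) * (1 + -0.012) = 1.191 * 0.988 = 1.176708
Square root: 1.176708^0.5 = 1.084762
Geometric mean = 1.084762 - 1 = 0.084762
As percentage: 8.48%

8.48%


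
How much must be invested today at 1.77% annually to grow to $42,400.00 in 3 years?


Formula: PV = FV / (1 + r)^n
Substituting: PV = $42,400.00 / (1 + 0.0177)^3
Discount factor: (1.0177)^3 = 1.054045
PV = $42,400.00 / 1.054045 = $40,225.97

$40,225.97


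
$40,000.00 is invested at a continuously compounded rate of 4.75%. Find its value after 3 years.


Formula: FV = P * e^(r*t)
Exponent: r*t = 0.0475 * 3 = 0.1425
e^(0.1425) = 1.153153
FV = $40,000.00 * 1.153153 = $46,126.12

$46,126.12


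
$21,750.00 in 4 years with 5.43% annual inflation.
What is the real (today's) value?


Formula: Real value = nominal / (1 + inflation)^years
Price level: (1 + 0.0543)^4 = 1.23554
Real value = $21,750.00 / 1.23554 = $17,603.64

$17,603.64


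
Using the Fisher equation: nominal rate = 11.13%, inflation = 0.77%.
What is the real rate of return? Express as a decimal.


Formula: (1 + r_real) = (1 + r_nom) / (1 + inflation)
Substituting: (1 + r_real) = 1.1113 / 1.0077
(1 + r_real) = 1.102808
r_real = 1.102808 - 1 = 0.102808

0.102808


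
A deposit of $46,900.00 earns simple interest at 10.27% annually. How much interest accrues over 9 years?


Formula: I = P * r * t
Substituting: I = $46,900.00 * 0.1027 * 9
Step: I = $46,900.00 * 0.9243
I = $43,349.67

$43,349.67


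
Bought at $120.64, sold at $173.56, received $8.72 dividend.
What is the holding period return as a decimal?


Formula: HPR = (P1 - P0 + D) / P0
Gain: $173.56 - $120.64 + $8.72 = $61.64
HPR = $61.64 / $120.64 = 0.5109

0.5109


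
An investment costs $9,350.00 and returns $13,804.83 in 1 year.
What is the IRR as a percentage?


Formula: IRR = C1/C0 - 1
Substituting: IRR = $13,804.83 / $9,350.00 - 1
Ratio: 1.476452 - 1 = 0.476452
IRR = 47.6452%

47.6452%


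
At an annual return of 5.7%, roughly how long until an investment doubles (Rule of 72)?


Formula: Years ≈ 72 / r
Substituting: Years ≈ 72 / 5.7
Years ≈ 12.6

12.6 years


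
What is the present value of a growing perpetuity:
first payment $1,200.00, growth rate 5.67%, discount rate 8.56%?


Formula: PV = C / (r - g)
Spread: r - g = 0.0856 - 0.0567 = 0.0289
Substituting: PV = $1,200.00 / 0.0289
PV = $41,522.49

$41,522.49


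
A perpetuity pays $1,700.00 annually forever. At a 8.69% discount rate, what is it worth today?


Formula: PV = C / r
Substituting: PV = $1,700.00 / 0.0869
PV = $19,562.72

$19,562.72


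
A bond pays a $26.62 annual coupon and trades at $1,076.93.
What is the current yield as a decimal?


Formula: Current yield = annual coupon / price
Substituting: CY = $26.62 / $1,076.93
CY = 0.024718

0.024718


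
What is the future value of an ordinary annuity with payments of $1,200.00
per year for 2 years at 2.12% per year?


Formula: FV = PMT * ((1+r)^n - 1) / r
Growth factor: (1 + 0.0212)^2 = 1.042849
Numerator: 1.042849 - 1 = 0.042849
FV = $1,200.00 * 0.042849 / 0.0212 = $2,425.44

$2,425.44


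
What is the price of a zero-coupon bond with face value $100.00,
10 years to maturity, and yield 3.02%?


Formula: Price = FV / (1 + r)^n
Substituting: Price = $100.00 / (1 + 0.0302)^10
Discount factor: (1.0302)^10 = 1.346528
Price = $100.00 / 1.346528 = $74.27

$74.27


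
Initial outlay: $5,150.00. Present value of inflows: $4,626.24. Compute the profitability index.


Formula: PI = PV(cash flows) / initial investment
Substituting: PI = $4,626.24 / $5,150.00
PI = 0.8983

0.8983


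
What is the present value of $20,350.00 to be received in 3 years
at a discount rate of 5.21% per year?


Formula: PV = FV / (1 + r)^n
Substituting: PV = $20,350.00 / (1 + 0.0521)^3
Discount factor: (1.0521)^3 = 1.164585
PV = $20,350.00 / 1.164585 = $17,474.04

$17,474.04


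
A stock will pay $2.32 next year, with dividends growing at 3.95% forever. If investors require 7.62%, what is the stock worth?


Formula: P = D1 / (r - g)
Spread: r - g = 0.0762 - 0.0395 = 0.0367
Substituting: P = $2.32 / 0.0367
P = $63.22

$63.22


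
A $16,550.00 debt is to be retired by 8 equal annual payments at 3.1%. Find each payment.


Formula: PMT = PV * r / (1 - (1+r)^(-n))
Denominator: 1 - (1 + 0.031)^(-8) = 0.216695
Numerator: $16,550.00 * 0.031 = 513.05
PMT = 513.05 / 0.216695 = $2,367.61

$2,367.61


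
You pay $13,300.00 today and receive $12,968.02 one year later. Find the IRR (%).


Formula: IRR = C1/C0 - 1
Substituting: IRR = $12,968.02 / $13,300.00 - 1
Ratio: 0.975039 - 1 = -0.024961
IRR = -2.4961%

-2.4961%


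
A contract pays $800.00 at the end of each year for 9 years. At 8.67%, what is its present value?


Formula: PV = PMT * (1 - (1+r)^(-n)) / r
Discount factor: (1 + 0.0867)^(-9) = 0.473165
Bracket: 1 - 0.473165 = 0.526835
PV = $800.00 * 0.526835 / 0.0867 = $4,861.22

$4,861.22


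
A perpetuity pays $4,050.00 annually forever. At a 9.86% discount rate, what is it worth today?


Formula: PV = C / r
Substituting: PV = $4,050.00 / 0.0986
PV = $41,075.05

$41,075.05


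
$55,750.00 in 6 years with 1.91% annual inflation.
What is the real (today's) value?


Formula: Real value = nominal / (1 + inflation)^years
Price level: (1 + 0.0191)^6 = 1.120214
Real value = $55,750.00 / 1.120214 = $49,767.30

$49,767.30


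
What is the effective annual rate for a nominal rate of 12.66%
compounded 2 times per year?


Formula: EAR = (1 + r/m)^m - 1
Period rate: r/m = 0.1266 / 2 = 0.0633
Compounding: (1 + 0.0633)^2 = 1.130607
EAR = 1.130607 - 1 = 0.130607

0.130607


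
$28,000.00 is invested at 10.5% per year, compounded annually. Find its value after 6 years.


Formula: FV = P * (1 + r)^n
Substituting: FV = $28,000.00 * (1 + 0.105)^6
Growth factor: (1.105)^6 = 1.820429
FV = $28,000.00 * 1.820429 = $50,972.00

$50,972.00


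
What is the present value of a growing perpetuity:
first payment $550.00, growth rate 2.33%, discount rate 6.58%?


Formula: PV = C / (r - g)
Spread: r - g = 0.0658 - 0.0233 = 0.0425
Substituting: PV = $550.00 / 0.0425
PV = $12,941.18

$12,941.18


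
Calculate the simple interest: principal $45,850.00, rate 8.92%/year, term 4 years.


Formula: I = P * r * t
Substituting: I = $45,850.00 * 0.0892 * 4
Step: I = $45,850.00 * 0.3568
I = $16,359.28

$16,359.28


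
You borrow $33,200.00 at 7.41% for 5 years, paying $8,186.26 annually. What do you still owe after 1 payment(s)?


Formula: Balance = PV*(1+r)^k - PMT*((1+r)^k - 1)/r
Growth: (1 + 0.0741)^1 = 1.0741
Accumulated factor: ((1+r)^k - 1)/r = 1.0
Balance = $33,200.00 * 1.0741 - $8,186.26 * 1.0
Balance = $27,473.86

$27,473.86


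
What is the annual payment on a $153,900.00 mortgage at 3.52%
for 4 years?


Formula: PMT = PV * r / (1 - (1+r)^(-n))
Denominator: 1 - (1 + 0.0352)^(-4) = 0.129231
Numerator: $153,900.00 * 0.0352 = 5417.28
PMT = 5417.28 / 0.129231 = $41,919.35

$41,919.35


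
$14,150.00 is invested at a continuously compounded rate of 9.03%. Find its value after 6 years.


Formula: FV = P * e^(r*t)
Exponent: r*t = 0.0903 * 6 = 0.5418
e^(0.5418) = 1.719098
FV = $14,150.00 * 1.719098 = $24,325.24

$24,325.24


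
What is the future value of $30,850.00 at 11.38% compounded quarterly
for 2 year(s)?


Formula: FV = P * (1 + r/m)^(m*t)
Period rate: r/m = 0.1138 / 4 = 0.02845
Total periods: m*t = 4 * 2 = 8
Growth factor: (1 + 0.02845)^8 = 1.2516
FV = $30,850.00 * 1.2516 = $38,611.85

$38,611.85


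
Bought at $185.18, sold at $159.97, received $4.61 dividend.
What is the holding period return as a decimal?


Formula: HPR = (P1 - P0 + D) / P0
Gain: $159.97 - $185.18 + $4.61 = -$20.60
HPR = -$20.60 / $185.18 = -0.1112

-0.1112


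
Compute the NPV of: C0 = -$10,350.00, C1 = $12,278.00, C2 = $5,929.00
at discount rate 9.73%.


Formula: NPV = C0 + C1/(1+r) + C2/(1+r)^2
Discount C1: $12,278.00 / (1 + 0.0973) = $11,189.28
Discount C2: $5,929.00 / (1 + 0.0973)^2 = $4,924.14
NPV = -$10,350.00 + $11,189.28 + $4,924.14 = $5,763.43

$5,763.43


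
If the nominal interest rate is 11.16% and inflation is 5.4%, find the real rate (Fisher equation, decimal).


Formula: (1 + r_real) = (1 + r_nom) / (1 + inflation)
Substituting: (1 + r_real) = 1.1116 / 1.054
(1 + r_real) = 1.054649
r_real = 1.054649 - 1 = 0.054649

0.054649


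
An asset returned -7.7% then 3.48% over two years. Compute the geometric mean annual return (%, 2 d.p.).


Formula: Geometric mean = ((1+r1)*(1+r2))^(1/2) - 1
Product: (1 + -0.077) * (1 + 0.0348) = 0.923 * 1.0348 = 0.95512
Square root: 0.95512^0.5 = 0.977303
Geometric mean = 0.977303 - 1 = -0.022697
As percentage: -2.27%

-2.27%


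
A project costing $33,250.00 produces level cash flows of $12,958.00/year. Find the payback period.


Formula: Payback = investment / annual cash flow
Substituting: Payback = $33,250.00 / $12,958.00
Payback = 2.566 years

2.566 years


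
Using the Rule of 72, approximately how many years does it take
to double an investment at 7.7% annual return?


Formula: Years ≈ 72 / r
Substituting: Years ≈ 72 / 7.7
Years ≈ 9.4

9.4 years


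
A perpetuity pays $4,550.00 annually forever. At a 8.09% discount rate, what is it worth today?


Formula: PV = C / r
Substituting: PV = $4,550.00 / 0.0809
PV = $56,242.27

$56,242.27


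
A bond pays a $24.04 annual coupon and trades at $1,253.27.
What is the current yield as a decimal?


Formula: Current yield = annual coupon / price
Substituting: CY = $24.04 / $1,253.27
CY = 0.019182

0.019182


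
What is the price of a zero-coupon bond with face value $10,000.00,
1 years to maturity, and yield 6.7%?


Formula: Price = FV / (1 + r)^n
Substituting: Price = $10,000.00 / (1 + 0.067)^1
Discount factor: (1.067)^1 = 1.067
Price = $10,000.00 / 1.067 = $9,372.07

$9,372.07


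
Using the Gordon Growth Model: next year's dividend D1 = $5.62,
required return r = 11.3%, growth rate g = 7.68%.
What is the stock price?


Formula: P = D1 / (r - g)
Spread: r - g = 0.113 - 0.0768 = 0.0362
Substituting: P = $5.62 / 0.0362
P = $155.25

$155.25


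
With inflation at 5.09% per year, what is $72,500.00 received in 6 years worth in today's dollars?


Formula: Real value = nominal / (1 + inflation)^years
Price level: (1 + 0.0509)^6 = 1.347002
Real value = $72,500.00 / 1.347002 = $53,823.22

$53,823.22


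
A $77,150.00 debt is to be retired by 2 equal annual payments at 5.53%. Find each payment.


Formula: PMT = PV * r / (1 - (1+r)^(-n))
Denominator: 1 - (1 + 0.0553)^(-2) = 0.102058
Numerator: $77,150.00 * 0.0553 = 4266.395
PMT = 4266.395 / 0.102058 = $41,803.49

$41,803.49


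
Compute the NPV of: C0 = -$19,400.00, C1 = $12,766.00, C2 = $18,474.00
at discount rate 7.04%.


Formula: NPV = C0 + C1/(1+r) + C2/(1+r)^2
Discount C1: $12,766.00 / (1 + 0.0704) = $11,926.38
Discount C2: $18,474.00 / (1 + 0.0704)^2 = $16,123.85
NPV = -$19,400.00 + $11,926.38 + $16,123.85 = $8,650.23

$8,650.23


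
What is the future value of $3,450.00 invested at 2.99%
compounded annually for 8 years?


Formula: FV = P * (1 + r)^n
Substituting: FV = $3,450.00 * (1 + 0.0299)^8
Growth factor: (1.0299)^8 = 1.265787
FV = $3,450.00 * 1.265787 = $4,366.96

$4,366.96


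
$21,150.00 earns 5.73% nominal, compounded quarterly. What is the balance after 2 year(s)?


Formula: FV = P * (1 + r/m)^(m*t)
Period rate: r/m = 0.0573 / 4 = 0.014325
Total periods: m*t = 4 * 2 = 8
Growth factor: (1 + 0.014325)^8 = 1.120513
FV = $21,150.00 * 1.120513 = $23,698.86

$23,698.86


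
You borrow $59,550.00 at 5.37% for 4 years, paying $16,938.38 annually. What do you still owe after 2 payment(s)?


Formula: Balance = PV*(1+r)^k - PMT*((1+r)^k - 1)/r
Growth: (1 + 0.0537)^2 = 1.110284
Accumulated factor: ((1+r)^k - 1)/r = 2.0537
Balance = $59,550.00 * 1.110284 - $16,938.38 * 2.0537
Balance = $31,331.04

$31,331.04


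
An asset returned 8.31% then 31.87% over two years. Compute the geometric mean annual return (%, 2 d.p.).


Formula: Geometric mean = ((1+r1)*(1+r2))^(1/2) - 1
Product: (1 + 0.0831) * (1 + 0.3187) = 1.0831 * 1.3187 = 1.428284
Square root: 1.428284^0.5 = 1.195108
Geometric mean = 1.195108 - 1 = 0.195108
As percentage: 19.51%

19.51%


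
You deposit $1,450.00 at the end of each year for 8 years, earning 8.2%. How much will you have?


Formula: FV = PMT * ((1+r)^n - 1) / r
Growth factor: (1 + 0.082)^8 = 1.87853
Numerator: 1.87853 - 1 = 0.87853
FV = $1,450.00 * 0.87853 / 0.082 = $15,534.98

$15,534.98


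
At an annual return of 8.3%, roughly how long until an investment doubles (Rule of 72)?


Formula: Years ≈ 72 / r
Substituting: Years ≈ 72 / 8.3
Years ≈ 8.7

8.7 years


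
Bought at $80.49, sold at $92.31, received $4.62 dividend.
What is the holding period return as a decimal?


Formula: HPR = (P1 - P0 + D) / P0
Gain: $92.31 - $80.49 + $4.62 = $16.44
HPR = $16.44 / $80.49 = 0.2042

0.2042


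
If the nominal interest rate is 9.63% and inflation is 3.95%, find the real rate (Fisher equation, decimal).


Formula: (1 + r_real) = (1 + r_nom) / (1 + inflation)
Substituting: (1 + r_real) = 1.0963 / 1.0395
(1 + r_real) = 1.054642
r_real = 1.054642 - 1 = 0.054642

0.054642


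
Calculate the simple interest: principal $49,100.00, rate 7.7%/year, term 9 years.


Formula: I = P * r * t
Substituting: I = $49,100.00 * 0.077 * 9
Step: I = $49,100.00 * 0.693
I = $34,026.30

$34,026.30


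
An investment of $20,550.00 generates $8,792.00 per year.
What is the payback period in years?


Formula: Payback = investment / annual cash flow
Substituting: Payback = $20,550.00 / $8,792.00
Payback = 2.3374 years

2.3374 years


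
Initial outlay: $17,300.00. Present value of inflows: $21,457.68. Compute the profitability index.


Formula: PI = PV(cash flows) / initial investment
Substituting: PI = $21,457.68 / $17,300.00
PI = 1.2403

1.2403


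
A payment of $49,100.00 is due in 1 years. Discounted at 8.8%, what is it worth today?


Formula: PV = FV / (1 + r)^n
Substituting: PV = $49,100.00 / (1 + 0.088)^1
Discount factor: (1.088)^1 = 1.088
PV = $49,100.00 / 1.088 = $45,128.68

$45,128.68


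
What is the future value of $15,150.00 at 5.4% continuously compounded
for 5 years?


Formula: FV = P * e^(r*t)
Exponent: r*t = 0.054 * 5 = 0.27
e^(0.27) = 1.309964
FV = $15,150.00 * 1.309964 = $19,845.96

$19,845.96


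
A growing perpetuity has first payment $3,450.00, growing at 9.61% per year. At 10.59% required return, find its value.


Formula: PV = C / (r - g)
Spread: r - g = 0.1059 - 0.0961 = 0.0098
Substituting: PV = $3,450.00 / 0.0098
PV = $352,040.82

$352,040.82


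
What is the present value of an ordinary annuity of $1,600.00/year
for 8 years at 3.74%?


Formula: PV = PMT * (1 - (1+r)^(-n)) / r
Discount factor: (1 + 0.0374)^(-8) = 0.74547
Bracket: 1 - 0.74547 = 0.25453
PV = $1,600.00 * 0.25453 / 0.0374 = $10,888.99

$10,888.99


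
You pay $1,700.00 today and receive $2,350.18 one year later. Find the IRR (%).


Formula: IRR = C1/C0 - 1
Substituting: IRR = $2,350.18 / $1,700.00 - 1
Ratio: 1.382459 - 1 = 0.382459
IRR = 38.2459%

38.2459%


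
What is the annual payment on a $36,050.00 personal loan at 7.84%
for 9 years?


Formula: PMT = PV * r / (1 - (1+r)^(-n))
Denominator: 1 - (1 + 0.0784)^(-9) = 0.493031
Numerator: $36,050.00 * 0.0784 = 2826.32
PMT = 2826.32 / 0.493031 = $5,732.54

$5,732.54


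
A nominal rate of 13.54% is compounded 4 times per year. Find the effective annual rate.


Formula: EAR = (1 + r/m)^m - 1
Period rate: r/m = 0.1354 / 4 = 0.03385
Compounding: (1 + 0.03385)^4 = 1.142431
EAR = 1.142431 - 1 = 0.142431

0.142431


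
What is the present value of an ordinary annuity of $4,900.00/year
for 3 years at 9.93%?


Formula: PV = PMT * (1 - (1+r)^(-n)) / r
Discount factor: (1 + 0.0993)^(-3) = 0.752751
Bracket: 1 - 0.752751 = 0.247249
PV = $4,900.00 * 0.247249 / 0.0993 = $12,200.61

$12,200.61


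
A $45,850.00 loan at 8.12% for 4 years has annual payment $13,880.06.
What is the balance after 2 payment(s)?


Formula: Balance = PV*(1+r)^k - PMT*((1+r)^k - 1)/r
Growth: (1 + 0.0812)^2 = 1.168993
Accumulated factor: ((1+r)^k - 1)/r = 2.0812
Balance = $45,850.00 * 1.168993 - $13,880.06 * 2.0812
Balance = $24,711.17

$24,711.17


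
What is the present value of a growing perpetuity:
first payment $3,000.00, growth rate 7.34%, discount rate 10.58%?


Formula: PV = C / (r - g)
Spread: r - g = 0.1058 - 0.0734 = 0.0324
Substituting: PV = $3,000.00 / 0.0324
PV = $92,592.59

$92,592.59


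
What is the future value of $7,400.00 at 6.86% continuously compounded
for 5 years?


Formula: FV = P * e^(r*t)
Exponent: r*t = 0.0686 * 5 = 0.343
e^(0.343) = 1.409169
FV = $7,400.00 * 1.409169 = $10,427.85

$10,427.85


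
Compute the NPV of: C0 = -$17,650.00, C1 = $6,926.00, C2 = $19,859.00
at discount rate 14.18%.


Formula: NPV = C0 + C1/(1+r) + C2/(1+r)^2
Discount C1: $6,926.00 / (1 + 0.1418) = $6,065.86
Discount C2: $19,859.00 / (1 + 0.1418)^2 = $15,232.71
NPV = -$17,650.00 + $6,065.86 + $15,232.71 = $3,648.58

$3,648.58


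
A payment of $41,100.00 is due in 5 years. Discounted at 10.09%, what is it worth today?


Formula: PV = FV / (1 + r)^n
Substituting: PV = $41,100.00 / (1 + 0.1009)^5
Discount factor: (1.1009)^5 = 1.617109
PV = $41,100.00 / 1.617109 = $25,415.72

$25,415.72


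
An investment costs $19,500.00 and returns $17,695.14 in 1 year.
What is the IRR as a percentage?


Formula: IRR = C1/C0 - 1
Substituting: IRR = $17,695.14 / $19,500.00 - 1
Ratio: 0.907443 - 1 = -0.092557
IRR = -9.2557%

-9.2557%


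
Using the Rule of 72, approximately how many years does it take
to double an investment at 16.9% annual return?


Formula: Years ≈ 72 / r
Substituting: Years ≈ 72 / 16.9
Years ≈ 4.3

4.3 years


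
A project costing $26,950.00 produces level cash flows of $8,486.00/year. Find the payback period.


Formula: Payback = investment / annual cash flow
Substituting: Payback = $26,950.00 / $8,486.00
Payback = 3.1758 years

3.1758 years


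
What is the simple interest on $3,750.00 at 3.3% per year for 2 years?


Formula: I = P * r * t
Substituting: I = $3,750.00 * 0.033 * 2
Step: I = $3,750.00 * 0.066
I = $247.50

$247.50


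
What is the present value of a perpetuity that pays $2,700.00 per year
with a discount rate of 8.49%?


Formula: PV = C / r
Substituting: PV = $2,700.00 / 0.0849
PV = $31,802.12

$31,802.12


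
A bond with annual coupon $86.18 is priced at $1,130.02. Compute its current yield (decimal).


Formula: Current yield = annual coupon / price
Substituting: CY = $86.18 / $1,130.02
CY = 0.076264

0.076264


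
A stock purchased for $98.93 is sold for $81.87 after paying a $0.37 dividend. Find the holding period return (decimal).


Formula: HPR = (P1 - P0 + D) / P0
Gain: $81.87 - $98.93 + $0.37 = -$16.69
HPR = -$16.69 / $98.93 = -0.1687

-0.1687


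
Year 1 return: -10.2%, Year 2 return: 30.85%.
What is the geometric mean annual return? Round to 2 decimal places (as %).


Formula: Geometric mean = ((1+r1)*(1+r2))^(1/2) - 1
Product: (1 + -0.102) * (1 + 0.3085) = 0.898 * 1.3085 = 1.175033
Square root: 1.175033^0.5 = 1.083989
Geometric mean = 1.083989 - 1 = 0.083989
As percentage: 8.40%

8.40%


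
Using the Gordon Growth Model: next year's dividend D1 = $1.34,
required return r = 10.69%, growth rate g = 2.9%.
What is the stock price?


Formula: P = D1 / (r - g)
Spread: r - g = 0.1069 - 0.029 = 0.0779
Substituting: P = $1.34 / 0.0779
P = $17.20

$17.20


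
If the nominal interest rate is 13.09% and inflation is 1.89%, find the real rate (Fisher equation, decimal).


Formula: (1 + r_real) = (1 + r_nom) / (1 + inflation)
Substituting: (1 + r_real) = 1.1309 / 1.0189
(1 + r_real) = 1.109922
r_real = 1.109922 - 1 = 0.109922

0.109922


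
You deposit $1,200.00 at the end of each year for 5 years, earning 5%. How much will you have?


Formula: FV = PMT * ((1+r)^n - 1) / r
Growth factor: (1 + 0.05)^5 = 1.276282
Numerator: 1.276282 - 1 = 0.276282
FV = $1,200.00 * 0.276282 / 0.05 = $6,630.76

$6,630.76


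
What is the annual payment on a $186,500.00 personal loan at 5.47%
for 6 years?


Formula: PMT = PV * r / (1 - (1+r)^(-n))
Denominator: 1 - (1 + 0.0547)^(-6) = 0.273516
Numerator: $186,500.00 * 0.0547 = 10201.55
PMT = 10201.55 / 0.273516 = $37,297.88

$37,297.88


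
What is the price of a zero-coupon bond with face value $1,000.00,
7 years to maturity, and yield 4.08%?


Formula: Price = FV / (1 + r)^n
Substituting: Price = $1,000.00 / (1 + 0.0408)^7
Discount factor: (1.0408)^7 = 1.323034
Price = $1,000.00 / 1.323034 = $755.84

$755.84


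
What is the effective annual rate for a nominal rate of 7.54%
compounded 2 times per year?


Formula: EAR = (1 + r/m)^m - 1
Period rate: r/m = 0.0754 / 2 = 0.0377
Compounding: (1 + 0.0377)^2 = 1.076821
EAR = 1.076821 - 1 = 0.076821

0.076821


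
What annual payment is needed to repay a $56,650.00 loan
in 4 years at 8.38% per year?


Formula: PMT = PV * r / (1 - (1+r)^(-n))
Denominator: 1 - (1 + 0.0838)^(-4) = 0.275225
Numerator: $56,650.00 * 0.0838 = 4747.27
PMT = 4747.27 / 0.275225 = $17,248.71

$17,248.71


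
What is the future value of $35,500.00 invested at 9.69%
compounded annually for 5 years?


Formula: FV = P * (1 + r)^n
Substituting: FV = $35,500.00 * (1 + 0.0969)^5
Growth factor: (1.0969)^5 = 1.587944
FV = $35,500.00 * 1.587944 = $56,372.01

$56,372.01


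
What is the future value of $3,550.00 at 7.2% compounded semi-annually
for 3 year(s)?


Formula: FV = P * (1 + r/m)^(m*t)
Period rate: r/m = 0.072 / 2 = 0.036
Total periods: m*t = 2 * 3 = 6
Growth factor: (1 + 0.036)^6 = 1.236399
FV = $3,550.00 * 1.236399 = $4,389.22

$4,389.22


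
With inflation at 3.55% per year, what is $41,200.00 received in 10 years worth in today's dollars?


Formula: Real value = nominal / (1 + inflation)^years
Price level: (1 + 0.0355)^10 = 1.417428
Real value = $41,200.00 / 1.417428 = $29,066.73

$29,066.73


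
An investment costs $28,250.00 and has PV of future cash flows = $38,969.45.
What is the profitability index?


Formula: PI = PV(cash flows) / initial investment
Substituting: PI = $38,969.45 / $28,250.00
PI = 1.3794

1.3794


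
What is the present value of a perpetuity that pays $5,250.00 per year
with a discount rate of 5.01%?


Formula: PV = C / r
Substituting: PV = $5,250.00 / 0.0501
PV = $104,790.42

$104,790.42


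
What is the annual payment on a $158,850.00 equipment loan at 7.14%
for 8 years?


Formula: PMT = PV * r / (1 - (1+r)^(-n))
Denominator: 1 - (1 + 0.0714)^(-8) = 0.424047
Numerator: $158,850.00 * 0.0714 = 11341.89
PMT = 11341.89 / 0.424047 = $26,746.76

$26,746.76


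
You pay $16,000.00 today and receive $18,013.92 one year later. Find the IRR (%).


Formula: IRR = C1/C0 - 1
Substituting: IRR = $18,013.92 / $16,000.00 - 1
Ratio: 1.12587 - 1 = 0.12587
IRR = 12.587%

12.587%


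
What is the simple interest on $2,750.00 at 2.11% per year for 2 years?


Formula: I = P * r * t
Substituting: I = $2,750.00 * 0.0211 * 2
Step: I = $2,750.00 * 0.0422
I = $116.05

$116.05


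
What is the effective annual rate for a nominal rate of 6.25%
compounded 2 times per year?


Formula: EAR = (1 + r/m)^m - 1
Period rate: r/m = 0.0625 / 2 = 0.03125
Compounding: (1 + 0.03125)^2 = 1.063477
EAR = 1.063477 - 1 = 0.063477

0.063477


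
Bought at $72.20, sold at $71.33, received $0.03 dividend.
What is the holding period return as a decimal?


Formula: HPR = (P1 - P0 + D) / P0
Gain: $71.33 - $72.20 + $0.03 = -$0.84
HPR = -$0.84 / $72.20 = -0.0116

-0.0116


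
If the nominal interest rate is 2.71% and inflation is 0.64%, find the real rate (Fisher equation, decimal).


Formula: (1 + r_real) = (1 + r_nom) / (1 + inflation)
Substituting: (1 + r_real) = 1.0271 / 1.0064
(1 + r_real) = 1.020568
r_real = 1.020568 - 1 = 0.020568

0.020568


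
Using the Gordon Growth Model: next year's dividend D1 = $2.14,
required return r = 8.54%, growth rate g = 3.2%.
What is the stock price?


Formula: P = D1 / (r - g)
Spread: r - g = 0.0854 - 0.032 = 0.0534
Substituting: P = $2.14 / 0.0534
P = $40.07

$40.07


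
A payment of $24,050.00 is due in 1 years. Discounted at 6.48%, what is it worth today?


Formula: PV = FV / (1 + r)^n
Substituting: PV = $24,050.00 / (1 + 0.0648)^1
Discount factor: (1.0648)^1 = 1.0648
PV = $24,050.00 / 1.0648 = $22,586.40

$22,586.40


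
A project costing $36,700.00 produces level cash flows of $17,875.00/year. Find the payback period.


Formula: Payback = investment / annual cash flow
Substituting: Payback = $36,700.00 / $17,875.00
Payback = 2.0531 years

2.0531 years


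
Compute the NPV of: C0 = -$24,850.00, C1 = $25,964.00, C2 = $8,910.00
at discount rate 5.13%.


Formula: NPV = C0 + C1/(1+r) + C2/(1+r)^2
Discount C1: $25,964.00 / (1 + 0.0513) = $24,697.04
Discount C2: $8,910.00 / (1 + 0.0513)^2 = $8,061.66
NPV = -$24,850.00 + $24,697.04 + $8,061.66 = $7,908.70

$7,908.70


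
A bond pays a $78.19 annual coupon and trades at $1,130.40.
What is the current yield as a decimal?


Formula: Current yield = annual coupon / price
Substituting: CY = $78.19 / $1,130.40
CY = 0.06917

0.06917


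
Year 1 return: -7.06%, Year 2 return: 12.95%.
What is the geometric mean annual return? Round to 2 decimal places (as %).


Formula: Geometric mean = ((1+r1)*(1+r2))^(1/2) - 1
Product: (1 + -0.0706) * (1 + 0.1295) = 0.9294 * 1.1295 = 1.049757
Square root: 1.049757^0.5 = 1.024577
Geometric mean = 1.024577 - 1 = 0.024577
As percentage: 2.46%

2.46%


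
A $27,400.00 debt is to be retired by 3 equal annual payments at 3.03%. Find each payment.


Formula: PMT = PV * r / (1 - (1+r)^(-n))
Denominator: 1 - (1 + 0.0303)^(-3) = 0.085658
Numerator: $27,400.00 * 0.0303 = 830.22
PMT = 830.22 / 0.085658 = $9,692.32

$9,692.32


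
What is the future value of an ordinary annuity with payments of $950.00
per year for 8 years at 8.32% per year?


Formula: FV = PMT * ((1+r)^n - 1) / r
Growth factor: (1 + 0.0832)^8 = 1.895262
Numerator: 1.895262 - 1 = 0.895262
FV = $950.00 * 0.895262 / 0.0832 = $10,222.34

$10,222.34


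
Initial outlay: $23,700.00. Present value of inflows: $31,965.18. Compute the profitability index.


Formula: PI = PV(cash flows) / initial investment
Substituting: PI = $31,965.18 / $23,700.00
PI = 1.3487

1.3487


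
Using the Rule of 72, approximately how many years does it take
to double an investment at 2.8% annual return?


Formula: Years ≈ 72 / r
Substituting: Years ≈ 72 / 2.8
Years ≈ 25.7

25.7 years


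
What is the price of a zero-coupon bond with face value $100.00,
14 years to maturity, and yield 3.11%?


Formula: Price = FV / (1 + r)^n
Substituting: Price = $100.00 / (1 + 0.0311)^14
Discount factor: (1.0311)^14 = 1.535363
Price = $100.00 / 1.535363 = $65.13

$65.13


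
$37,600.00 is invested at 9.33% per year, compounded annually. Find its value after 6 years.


Formula: FV = P * (1 + r)^n
Substituting: FV = $37,600.00 * (1 + 0.0933)^6
Growth factor: (1.0933)^6 = 1.707796
FV = $37,600.00 * 1.707796 = $64,213.14

$64,213.14


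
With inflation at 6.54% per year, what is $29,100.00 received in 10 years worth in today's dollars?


Formula: Real value = nominal / (1 + inflation)^years
Price level: (1 + 0.0654)^10 = 1.8842
Real value = $29,100.00 / 1.8842 = $15,444.22

$15,444.22


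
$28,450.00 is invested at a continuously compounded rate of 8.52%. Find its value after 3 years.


Formula: FV = P * e^(r*t)
Exponent: r*t = 0.0852 * 3 = 0.2556
e^(0.2556) = 1.291236
FV = $28,450.00 * 1.291236 = $36,735.67

$36,735.67


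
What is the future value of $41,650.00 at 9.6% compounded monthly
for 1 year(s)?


Formula: FV = P * (1 + r/m)^(m*t)
Period rate: r/m = 0.096 / 12 = 0.008
Total periods: m*t = 12 * 1 = 12
Growth factor: (1 + 0.008)^12 = 1.100339
FV = $41,650.00 * 1.100339 = $45,829.11

$45,829.11


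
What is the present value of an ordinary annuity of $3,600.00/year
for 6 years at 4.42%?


Formula: PV = PMT * (1 - (1+r)^(-n)) / r
Discount factor: (1 + 0.0442)^(-6) = 0.771432
Bracket: 1 - 0.771432 = 0.228568
PV = $3,600.00 * 0.228568 / 0.0442 = $18,616.37

$18,616.37


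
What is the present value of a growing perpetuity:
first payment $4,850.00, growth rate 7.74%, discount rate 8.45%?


Formula: PV = C / (r - g)
Spread: r - g = 0.0845 - 0.0774 = 0.0071
Substituting: PV = $4,850.00 / 0.0071
PV = $683,098.59

$683,098.59


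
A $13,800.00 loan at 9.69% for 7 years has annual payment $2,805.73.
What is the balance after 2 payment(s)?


Formula: Balance = PV*(1+r)^k - PMT*((1+r)^k - 1)/r
Growth: (1 + 0.0969)^2 = 1.20319
Accumulated factor: ((1+r)^k - 1)/r = 2.0969
Balance = $13,800.00 * 1.20319 - $2,805.73 * 2.0969
Balance = $10,720.68

$10,720.68


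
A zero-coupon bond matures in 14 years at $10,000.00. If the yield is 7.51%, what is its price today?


Formula: Price = FV / (1 + r)^n
Substituting: Price = $10,000.00 / (1 + 0.0751)^14
Discount factor: (1.0751)^14 = 2.756031
Price = $10,000.00 / 2.756031 = $3,628.41

$3,628.41


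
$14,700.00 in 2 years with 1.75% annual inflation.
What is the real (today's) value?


Formula: Real value = nominal / (1 + inflation)^years
Price level: (1 + 0.0175)^2 = 1.035306
Real value = $14,700.00 / 1.035306 = $14,198.70

$14,198.70


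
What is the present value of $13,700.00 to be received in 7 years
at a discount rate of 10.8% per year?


Formula: PV = FV / (1 + r)^n
Substituting: PV = $13,700.00 / (1 + 0.108)^7
Discount factor: (1.108)^7 = 2.050115
PV = $13,700.00 / 2.050115 = $6,682.55

$6,682.55


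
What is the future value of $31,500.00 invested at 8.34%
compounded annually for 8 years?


Formula: FV = P * (1 + r)^n
Substituting: FV = $31,500.00 * (1 + 0.0834)^8
Growth factor: (1.0834)^8 = 1.898063
FV = $31,500.00 * 1.898063 = $59,788.99

$59,788.99


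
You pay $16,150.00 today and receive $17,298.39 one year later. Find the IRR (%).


Formula: IRR = C1/C0 - 1
Substituting: IRR = $17,298.39 / $16,150.00 - 1
Ratio: 1.071108 - 1 = 0.071108
IRR = 7.1108%

7.1108%


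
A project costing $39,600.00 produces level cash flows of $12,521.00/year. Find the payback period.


Formula: Payback = investment / annual cash flow
Substituting: Payback = $39,600.00 / $12,521.00
Payback = 3.1627 years

3.1627 years


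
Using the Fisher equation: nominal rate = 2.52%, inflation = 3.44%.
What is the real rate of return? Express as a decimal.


Formula: (1 + r_real) = (1 + r_nom) / (1 + inflation)
Substituting: (1 + r_real) = 1.0252 / 1.0344
(1 + r_real) = 0.991106
r_real = 0.991106 - 1 = -0.008894

-0.008894


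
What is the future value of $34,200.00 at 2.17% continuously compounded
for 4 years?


Formula: FV = P * e^(r*t)
Exponent: r*t = 0.0217 * 4 = 0.0868
e^(0.0868) = 1.090679
FV = $34,200.00 * 1.090679 = $37,301.21

$37,301.21


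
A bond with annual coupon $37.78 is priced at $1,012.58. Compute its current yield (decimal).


Formula: Current yield = annual coupon / price
Substituting: CY = $37.78 / $1,012.58
CY = 0.037311

0.037311


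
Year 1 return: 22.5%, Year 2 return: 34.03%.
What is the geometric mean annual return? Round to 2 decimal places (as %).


Formula: Geometric mean = ((1+r1)*(1+r2))^(1/2) - 1
Product: (1 + 0.225) * (1 + 0.3403) = 1.225 * 1.3403 = 1.641868
Square root: 1.641868^0.5 = 1.281354
Geometric mean = 1.281354 - 1 = 0.281354
As percentage: 28.14%

28.14%


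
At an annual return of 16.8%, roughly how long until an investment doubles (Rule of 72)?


Formula: Years ≈ 72 / r
Substituting: Years ≈ 72 / 16.8
Years ≈ 4.3

4.3 years


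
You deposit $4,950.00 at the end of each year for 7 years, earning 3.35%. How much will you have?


Formula: FV = PMT * ((1+r)^n - 1) / r
Growth factor: (1 + 0.0335)^7 = 1.259428
Numerator: 1.259428 - 1 = 0.259428
FV = $4,950.00 * 0.259428 / 0.0335 = $38,333.40

$38,333.40


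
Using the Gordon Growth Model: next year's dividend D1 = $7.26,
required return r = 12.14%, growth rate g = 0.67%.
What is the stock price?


Formula: P = D1 / (r - g)
Spread: r - g = 0.1214 - 0.0067 = 0.1147
Substituting: P = $7.26 / 0.1147
P = $63.30

$63.30


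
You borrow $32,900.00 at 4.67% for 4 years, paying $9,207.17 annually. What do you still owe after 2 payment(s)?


Formula: Balance = PV*(1+r)^k - PMT*((1+r)^k - 1)/r
Growth: (1 + 0.0467)^2 = 1.095581
Accumulated factor: ((1+r)^k - 1)/r = 2.0467
Balance = $32,900.00 * 1.095581 - $9,207.17 * 2.0467
Balance = $17,200.30

$17,200.30


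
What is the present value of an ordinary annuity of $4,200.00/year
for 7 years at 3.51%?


Formula: PV = PMT * (1 - (1+r)^(-n)) / r
Discount factor: (1 + 0.0351)^(-7) = 0.78546
Bracket: 1 - 0.78546 = 0.21454
PV = $4,200.00 * 0.21454 / 0.0351 = $25,671.50

$25,671.50


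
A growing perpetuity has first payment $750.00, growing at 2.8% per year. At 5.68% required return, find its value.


Formula: PV = C / (r - g)
Spread: r - g = 0.0568 - 0.028 = 0.0288
Substituting: PV = $750.00 / 0.0288
PV = $26,041.67

$26,041.67


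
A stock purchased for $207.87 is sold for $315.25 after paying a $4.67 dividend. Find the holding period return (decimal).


Formula: HPR = (P1 - P0 + D) / P0
Gain: $315.25 - $207.87 + $4.67 = $112.05
HPR = $112.05 / $207.87 = 0.539

0.539


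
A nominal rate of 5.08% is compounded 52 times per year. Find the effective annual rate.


Formula: EAR = (1 + r/m)^m - 1
Period rate: r/m = 0.0508 / 52 = 0.000977
Compounding: (1 + 0.000977)^52 = 1.052086
EAR = 1.052086 - 1 = 0.052086

0.052086


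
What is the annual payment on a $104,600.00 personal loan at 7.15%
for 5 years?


Formula: PMT = PV * r / (1 - (1+r)^(-n))
Denominator: 1 - (1 + 0.0715)^(-5) = 0.29199
Numerator: $104,600.00 * 0.0715 = 7478.9
PMT = 7478.9 / 0.29199 = $25,613.51

$25,613.51


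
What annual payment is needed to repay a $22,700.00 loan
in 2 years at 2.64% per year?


Formula: PMT = PV * r / (1 - (1+r)^(-n))
Denominator: 1 - (1 + 0.0264)^(-2) = 0.05078
Numerator: $22,700.00 * 0.0264 = 599.28
PMT = 599.28 / 0.05078 = $11,801.41

$11,801.41


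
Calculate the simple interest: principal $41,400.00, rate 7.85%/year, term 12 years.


Formula: I = P * r * t
Substituting: I = $41,400.00 * 0.0785 * 12
Step: I = $41,400.00 * 0.942
I = $38,998.80

$38,998.80


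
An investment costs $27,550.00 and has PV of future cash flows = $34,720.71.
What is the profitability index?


Formula: PI = PV(cash flows) / initial investment
Substituting: PI = $34,720.71 / $27,550.00
PI = 1.2603

1.2603


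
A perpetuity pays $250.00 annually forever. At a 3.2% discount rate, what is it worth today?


Formula: PV = C / r
Substituting: PV = $250.00 / 0.032
PV = $7,812.50

$7,812.50


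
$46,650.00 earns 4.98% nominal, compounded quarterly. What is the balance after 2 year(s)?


Formula: FV = P * (1 + r/m)^(m*t)
Period rate: r/m = 0.0498 / 4 = 0.01245
Total periods: m*t = 4 * 2 = 8
Growth factor: (1 + 0.01245)^8 = 1.10405
FV = $46,650.00 * 1.10405 = $51,503.92

$51,503.92


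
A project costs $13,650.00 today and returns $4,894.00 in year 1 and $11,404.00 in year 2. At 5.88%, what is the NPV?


Formula: NPV = C0 + C1/(1+r) + C2/(1+r)^2
Discount C1: $4,894.00 / (1 + 0.0588) = $4,622.21
Discount C2: $11,404.00 / (1 + 0.0588)^2 = $10,172.54
NPV = -$13,650.00 + $4,622.21 + $10,172.54 = $1,144.75

$1,144.75


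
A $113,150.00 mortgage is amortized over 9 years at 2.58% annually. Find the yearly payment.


Formula: PMT = PV * r / (1 - (1+r)^(-n))
Denominator: 1 - (1 + 0.0258)^(-9) = 0.204874
Numerator: $113,150.00 * 0.0258 = 2919.27
PMT = 2919.27 / 0.204874 = $14,249.07

$14,249.07


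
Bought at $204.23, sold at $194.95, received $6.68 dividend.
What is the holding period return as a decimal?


Formula: HPR = (P1 - P0 + D) / P0
Gain: $194.95 - $204.23 + $6.68 = -$2.60
HPR = -$2.60 / $204.23 = -0.0127

-0.0127


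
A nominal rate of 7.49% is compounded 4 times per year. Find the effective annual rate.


Formula: EAR = (1 + r/m)^m - 1
Period rate: r/m = 0.0749 / 4 = 0.018725
Compounding: (1 + 0.018725)^4 = 1.07703
EAR = 1.07703 - 1 = 0.07703

0.07703


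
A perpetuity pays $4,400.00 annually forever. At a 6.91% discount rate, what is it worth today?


Formula: PV = C / r
Substituting: PV = $4,400.00 / 0.0691
PV = $63,675.83

$63,675.83


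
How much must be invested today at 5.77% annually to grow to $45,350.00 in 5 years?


Formula: PV = FV / (1 + r)^n
Substituting: PV = $45,350.00 / (1 + 0.0577)^5
Discount factor: (1.0577)^5 = 1.32377
PV = $45,350.00 / 1.32377 = $34,258.22

$34,258.22


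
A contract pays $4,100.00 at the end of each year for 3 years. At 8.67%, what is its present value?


Formula: PV = PMT * (1 - (1+r)^(-n)) / r
Discount factor: (1 + 0.0867)^(-3) = 0.77924
Bracket: 1 - 0.77924 = 0.22076
PV = $4,100.00 * 0.22076 / 0.0867 = $10,439.65

$10,439.65


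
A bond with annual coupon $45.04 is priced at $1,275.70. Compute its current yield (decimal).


Formula: Current yield = annual coupon / price
Substituting: CY = $45.04 / $1,275.70
CY = 0.035306

0.035306


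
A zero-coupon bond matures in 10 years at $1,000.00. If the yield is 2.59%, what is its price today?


Formula: Price = FV / (1 + r)^n
Substituting: Price = $1,000.00 / (1 + 0.0259)^10
Discount factor: (1.0259)^10 = 1.291369
Price = $1,000.00 / 1.291369 = $774.37

$774.37


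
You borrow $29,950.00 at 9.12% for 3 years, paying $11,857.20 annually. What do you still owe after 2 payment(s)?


Formula: Balance = PV*(1+r)^k - PMT*((1+r)^k - 1)/r
Growth: (1 + 0.0912)^2 = 1.190717
Accumulated factor: ((1+r)^k - 1)/r = 2.0912
Balance = $29,950.00 * 1.190717 - $11,857.20 * 2.0912
Balance = $10,866.21

$10,866.21
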